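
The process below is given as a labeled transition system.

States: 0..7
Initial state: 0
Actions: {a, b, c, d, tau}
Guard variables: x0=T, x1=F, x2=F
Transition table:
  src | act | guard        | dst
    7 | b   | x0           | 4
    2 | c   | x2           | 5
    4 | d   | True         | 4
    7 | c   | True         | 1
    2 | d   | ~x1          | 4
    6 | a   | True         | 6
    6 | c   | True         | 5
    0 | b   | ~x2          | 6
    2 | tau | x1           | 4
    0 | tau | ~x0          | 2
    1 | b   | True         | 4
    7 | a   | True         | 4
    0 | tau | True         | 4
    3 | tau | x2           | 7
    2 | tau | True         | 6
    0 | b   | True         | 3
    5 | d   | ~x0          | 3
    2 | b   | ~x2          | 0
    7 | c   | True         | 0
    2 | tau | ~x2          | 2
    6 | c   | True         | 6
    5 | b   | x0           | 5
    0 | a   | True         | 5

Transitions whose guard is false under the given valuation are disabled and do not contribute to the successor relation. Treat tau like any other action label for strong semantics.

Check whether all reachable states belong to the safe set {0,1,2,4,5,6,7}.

Allowed set {0,1,2,4,5,6,7}
R = {0,3,4,5,6}
  0: ✓
  3: ✗ unsafe
  4: ✓
  5: ✓
  6: ✓
reach 3 via b — violates

Answer: INVARIANT VIOLATED at state 3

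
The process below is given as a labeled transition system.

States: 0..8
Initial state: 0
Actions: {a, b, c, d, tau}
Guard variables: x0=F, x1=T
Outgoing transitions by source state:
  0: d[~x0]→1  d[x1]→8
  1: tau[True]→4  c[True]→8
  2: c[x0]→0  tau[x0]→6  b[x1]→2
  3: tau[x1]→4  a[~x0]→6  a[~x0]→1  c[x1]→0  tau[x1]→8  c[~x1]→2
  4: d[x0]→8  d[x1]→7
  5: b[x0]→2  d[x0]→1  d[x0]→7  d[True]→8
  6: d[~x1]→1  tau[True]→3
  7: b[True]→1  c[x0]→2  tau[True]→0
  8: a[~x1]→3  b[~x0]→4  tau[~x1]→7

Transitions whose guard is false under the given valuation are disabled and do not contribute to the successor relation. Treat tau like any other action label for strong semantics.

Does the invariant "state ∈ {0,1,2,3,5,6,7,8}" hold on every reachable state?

Safe = {0,1,2,3,5,6,7,8}
Reach set: {0,1,4,7,8}
  0: ✓
  1: ✓
  4: ✗ unsafe
  7: ✓
  8: ✓
reach 4 via d·b — violates

Answer: INVARIANT VIOLATED at state 4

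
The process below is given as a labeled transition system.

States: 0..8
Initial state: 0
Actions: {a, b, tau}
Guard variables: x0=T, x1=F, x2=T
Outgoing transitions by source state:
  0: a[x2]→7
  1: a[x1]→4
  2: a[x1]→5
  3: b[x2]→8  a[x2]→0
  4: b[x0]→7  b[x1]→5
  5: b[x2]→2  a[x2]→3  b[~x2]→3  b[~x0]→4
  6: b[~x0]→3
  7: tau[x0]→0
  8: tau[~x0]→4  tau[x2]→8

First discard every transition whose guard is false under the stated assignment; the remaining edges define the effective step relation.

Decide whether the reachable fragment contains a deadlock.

Reach set: {0,7}
  0: a→7  [deg 1]
  7: tau→0  [deg 1]

Answer: DEADLOCK-FREE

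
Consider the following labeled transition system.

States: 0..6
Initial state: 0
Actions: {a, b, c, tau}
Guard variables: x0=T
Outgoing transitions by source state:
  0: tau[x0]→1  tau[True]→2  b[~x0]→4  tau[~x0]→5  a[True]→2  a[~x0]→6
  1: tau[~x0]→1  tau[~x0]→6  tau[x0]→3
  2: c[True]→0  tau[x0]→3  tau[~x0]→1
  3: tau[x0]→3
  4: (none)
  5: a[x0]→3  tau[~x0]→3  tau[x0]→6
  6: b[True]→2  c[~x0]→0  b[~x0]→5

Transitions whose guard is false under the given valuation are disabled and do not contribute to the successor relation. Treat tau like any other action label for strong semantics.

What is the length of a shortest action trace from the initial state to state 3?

Layered search for 3:
  L0 = {0}
  L1 = {1,2}
  L2 = {3}
depth(3)=2, e.g. a·tau

Answer: 2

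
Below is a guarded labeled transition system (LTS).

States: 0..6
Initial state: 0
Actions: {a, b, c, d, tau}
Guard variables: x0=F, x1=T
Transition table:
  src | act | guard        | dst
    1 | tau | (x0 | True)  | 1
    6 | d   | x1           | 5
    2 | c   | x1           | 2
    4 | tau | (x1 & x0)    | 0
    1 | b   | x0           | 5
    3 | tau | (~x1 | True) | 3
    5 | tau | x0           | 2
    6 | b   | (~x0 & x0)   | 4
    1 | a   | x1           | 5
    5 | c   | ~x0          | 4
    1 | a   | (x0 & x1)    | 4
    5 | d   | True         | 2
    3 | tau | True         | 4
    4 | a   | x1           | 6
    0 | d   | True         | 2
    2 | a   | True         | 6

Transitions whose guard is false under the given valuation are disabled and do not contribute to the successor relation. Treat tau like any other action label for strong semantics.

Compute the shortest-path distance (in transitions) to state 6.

Breadth-first toward 6:
  L0 = {0}
  L1 = {2}
  L2 = {6}
depth(6)=2, e.g. d·a

Answer: 2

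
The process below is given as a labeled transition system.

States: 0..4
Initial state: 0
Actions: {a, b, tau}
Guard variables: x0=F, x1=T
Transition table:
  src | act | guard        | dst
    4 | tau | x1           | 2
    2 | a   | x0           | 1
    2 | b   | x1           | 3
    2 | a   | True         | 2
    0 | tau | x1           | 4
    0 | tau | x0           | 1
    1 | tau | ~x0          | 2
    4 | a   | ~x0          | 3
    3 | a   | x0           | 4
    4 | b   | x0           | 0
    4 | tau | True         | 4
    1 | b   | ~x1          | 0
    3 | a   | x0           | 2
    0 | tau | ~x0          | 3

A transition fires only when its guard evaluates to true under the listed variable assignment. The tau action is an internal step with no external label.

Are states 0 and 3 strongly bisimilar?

Bisimulation quotient by refinement:
  P[0] = {{0,1,2,3,4}}
  P[1] = {{0,1},{2},{3},{4}}
  P[2] = {{0},{1},{2},{3},{4}}
stable after 3 split(s): 5 block(s)
[0]={0}  [3]={3}

Answer: NOT BISIMILAR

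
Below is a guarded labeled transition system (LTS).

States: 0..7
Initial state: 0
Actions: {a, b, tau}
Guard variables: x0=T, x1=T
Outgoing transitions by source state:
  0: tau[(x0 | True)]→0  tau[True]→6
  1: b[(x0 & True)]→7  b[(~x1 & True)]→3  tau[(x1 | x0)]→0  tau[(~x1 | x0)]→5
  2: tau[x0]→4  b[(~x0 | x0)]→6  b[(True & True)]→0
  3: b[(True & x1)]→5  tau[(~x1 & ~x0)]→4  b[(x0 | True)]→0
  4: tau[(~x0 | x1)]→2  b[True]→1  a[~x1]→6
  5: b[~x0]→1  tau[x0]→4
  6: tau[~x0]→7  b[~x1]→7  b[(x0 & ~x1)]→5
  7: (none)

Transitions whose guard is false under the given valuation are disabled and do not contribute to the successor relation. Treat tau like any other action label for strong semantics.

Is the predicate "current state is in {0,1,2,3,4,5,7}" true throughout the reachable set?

Safe = {0,1,2,3,4,5,7}
Reach set: {0,6}
  0: safe
  6: outside
reach 6 via tau — violates

Answer: INVARIANT VIOLATED at state 6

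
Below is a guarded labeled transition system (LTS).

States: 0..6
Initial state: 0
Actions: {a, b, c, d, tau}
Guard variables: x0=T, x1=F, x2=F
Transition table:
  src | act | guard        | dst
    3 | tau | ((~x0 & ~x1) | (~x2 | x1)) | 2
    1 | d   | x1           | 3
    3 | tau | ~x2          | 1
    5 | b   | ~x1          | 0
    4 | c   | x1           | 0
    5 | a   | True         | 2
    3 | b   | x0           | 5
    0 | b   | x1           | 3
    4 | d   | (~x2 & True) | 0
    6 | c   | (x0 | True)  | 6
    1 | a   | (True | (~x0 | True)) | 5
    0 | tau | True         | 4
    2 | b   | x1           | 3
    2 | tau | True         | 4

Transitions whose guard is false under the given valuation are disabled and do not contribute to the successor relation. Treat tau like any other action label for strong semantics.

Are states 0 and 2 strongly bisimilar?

Answer: BISIMILAR

Analysis:
Refine partition for ~:
  round 0: {{0,1,2,3,4,5,6}}
  round 1: {{0,2},{1},{3},{4},{5},{6}}
stable after 2 split(s): 6 block(s)
0∈{0,2}, 2∈{0,2}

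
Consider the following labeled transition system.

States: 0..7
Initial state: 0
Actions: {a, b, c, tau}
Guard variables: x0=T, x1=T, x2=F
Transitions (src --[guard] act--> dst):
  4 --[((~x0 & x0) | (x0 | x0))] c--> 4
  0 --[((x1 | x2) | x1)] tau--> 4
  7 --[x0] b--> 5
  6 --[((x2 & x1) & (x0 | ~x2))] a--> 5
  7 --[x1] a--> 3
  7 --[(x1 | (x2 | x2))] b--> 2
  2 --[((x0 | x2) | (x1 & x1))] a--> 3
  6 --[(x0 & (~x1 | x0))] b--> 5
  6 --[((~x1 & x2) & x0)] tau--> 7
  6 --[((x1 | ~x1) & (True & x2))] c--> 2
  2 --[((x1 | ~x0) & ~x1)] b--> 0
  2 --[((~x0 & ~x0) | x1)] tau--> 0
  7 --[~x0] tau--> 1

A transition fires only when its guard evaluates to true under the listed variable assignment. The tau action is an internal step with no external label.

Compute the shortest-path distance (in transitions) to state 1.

Answer: UNREACHABLE

Trace:
BFS to 1:
  depth 0: {0}
  depth 1: {4}
1 never appears.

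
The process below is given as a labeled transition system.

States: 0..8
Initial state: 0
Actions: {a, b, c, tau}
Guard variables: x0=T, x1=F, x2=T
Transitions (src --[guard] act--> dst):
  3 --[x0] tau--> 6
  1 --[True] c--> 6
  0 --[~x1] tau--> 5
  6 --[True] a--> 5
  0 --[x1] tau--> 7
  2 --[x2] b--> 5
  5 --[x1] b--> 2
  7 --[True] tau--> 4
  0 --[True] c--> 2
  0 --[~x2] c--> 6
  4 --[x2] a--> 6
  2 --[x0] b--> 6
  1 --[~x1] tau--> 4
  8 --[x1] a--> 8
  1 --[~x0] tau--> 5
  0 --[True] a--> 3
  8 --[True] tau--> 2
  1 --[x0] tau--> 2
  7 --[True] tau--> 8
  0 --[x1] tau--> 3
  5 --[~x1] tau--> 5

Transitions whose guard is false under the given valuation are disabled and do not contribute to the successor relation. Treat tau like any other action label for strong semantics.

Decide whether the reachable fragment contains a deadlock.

Answer: DEADLOCK-FREE

Working:
Reach set: {0,2,3,5,6}
  0: a→3  c→2  tau→5  [3 exit(s)]
  2: b→5  b→6  [2 exit(s)]
  3: tau→6  [1 exit(s)]
  5: tau→5  [1 exit(s)]
  6: a→5  [1 exit(s)]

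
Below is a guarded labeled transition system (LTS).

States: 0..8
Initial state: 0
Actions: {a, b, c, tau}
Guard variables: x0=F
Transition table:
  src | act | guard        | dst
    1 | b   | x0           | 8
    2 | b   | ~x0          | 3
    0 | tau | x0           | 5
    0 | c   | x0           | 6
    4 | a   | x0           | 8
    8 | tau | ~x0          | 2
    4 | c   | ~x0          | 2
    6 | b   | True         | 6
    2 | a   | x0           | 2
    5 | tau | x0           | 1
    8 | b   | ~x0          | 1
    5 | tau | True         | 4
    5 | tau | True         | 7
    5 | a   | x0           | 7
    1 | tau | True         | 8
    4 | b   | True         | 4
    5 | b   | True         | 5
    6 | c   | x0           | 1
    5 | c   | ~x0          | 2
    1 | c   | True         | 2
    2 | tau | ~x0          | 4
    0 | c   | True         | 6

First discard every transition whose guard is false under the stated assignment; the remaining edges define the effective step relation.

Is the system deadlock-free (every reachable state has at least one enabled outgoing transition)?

Reachable = {0,6}
  0: c→6  [1 exit(s)]
  6: b→6  [1 exit(s)]

Answer: DEADLOCK-FREE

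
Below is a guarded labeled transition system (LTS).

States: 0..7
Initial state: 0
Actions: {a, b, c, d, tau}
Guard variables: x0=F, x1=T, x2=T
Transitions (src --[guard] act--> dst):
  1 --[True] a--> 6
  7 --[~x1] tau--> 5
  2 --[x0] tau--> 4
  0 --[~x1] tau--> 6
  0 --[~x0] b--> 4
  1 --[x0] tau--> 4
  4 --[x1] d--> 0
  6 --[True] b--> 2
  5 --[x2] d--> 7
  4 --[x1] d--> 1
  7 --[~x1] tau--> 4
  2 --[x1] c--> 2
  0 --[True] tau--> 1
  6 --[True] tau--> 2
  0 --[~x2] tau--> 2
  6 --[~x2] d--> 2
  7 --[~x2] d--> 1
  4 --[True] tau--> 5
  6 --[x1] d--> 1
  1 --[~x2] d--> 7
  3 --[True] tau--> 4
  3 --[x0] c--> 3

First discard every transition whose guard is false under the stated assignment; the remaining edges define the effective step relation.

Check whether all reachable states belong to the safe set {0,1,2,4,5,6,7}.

Answer: INVARIANT HOLDS

Working:
Inv-set: {0,1,2,4,5,6,7}
Reach set: {0,1,2,4,5,6,7}
  0: ✓
  1: ✓
  2: ✓
  4: ✓
  5: ✓
  6: ✓
  7: ✓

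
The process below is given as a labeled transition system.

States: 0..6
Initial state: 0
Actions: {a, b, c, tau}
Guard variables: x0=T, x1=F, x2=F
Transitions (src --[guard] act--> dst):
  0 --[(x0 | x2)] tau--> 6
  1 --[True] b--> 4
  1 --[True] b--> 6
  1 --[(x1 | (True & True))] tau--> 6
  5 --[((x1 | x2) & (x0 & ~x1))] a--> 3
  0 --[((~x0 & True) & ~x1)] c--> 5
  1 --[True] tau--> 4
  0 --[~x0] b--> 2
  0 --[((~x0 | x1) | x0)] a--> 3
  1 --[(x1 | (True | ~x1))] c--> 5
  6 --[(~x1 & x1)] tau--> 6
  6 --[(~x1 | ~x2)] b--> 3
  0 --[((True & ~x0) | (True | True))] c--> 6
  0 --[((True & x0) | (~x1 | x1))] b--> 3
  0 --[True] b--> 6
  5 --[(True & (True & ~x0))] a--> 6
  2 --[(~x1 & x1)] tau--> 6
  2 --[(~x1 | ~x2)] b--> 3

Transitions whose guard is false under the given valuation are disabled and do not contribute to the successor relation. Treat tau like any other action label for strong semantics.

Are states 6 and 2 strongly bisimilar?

Answer: BISIMILAR

Analysis:
Refine partition for ~:
  round 0: {{0,1,2,3,4,5,6}}
  round 1: {{0},{1},{2,6},{3,4,5}}
stable after 2 split(s): 4 block(s)
class of 6: {2,6}; class of 2: {2,6}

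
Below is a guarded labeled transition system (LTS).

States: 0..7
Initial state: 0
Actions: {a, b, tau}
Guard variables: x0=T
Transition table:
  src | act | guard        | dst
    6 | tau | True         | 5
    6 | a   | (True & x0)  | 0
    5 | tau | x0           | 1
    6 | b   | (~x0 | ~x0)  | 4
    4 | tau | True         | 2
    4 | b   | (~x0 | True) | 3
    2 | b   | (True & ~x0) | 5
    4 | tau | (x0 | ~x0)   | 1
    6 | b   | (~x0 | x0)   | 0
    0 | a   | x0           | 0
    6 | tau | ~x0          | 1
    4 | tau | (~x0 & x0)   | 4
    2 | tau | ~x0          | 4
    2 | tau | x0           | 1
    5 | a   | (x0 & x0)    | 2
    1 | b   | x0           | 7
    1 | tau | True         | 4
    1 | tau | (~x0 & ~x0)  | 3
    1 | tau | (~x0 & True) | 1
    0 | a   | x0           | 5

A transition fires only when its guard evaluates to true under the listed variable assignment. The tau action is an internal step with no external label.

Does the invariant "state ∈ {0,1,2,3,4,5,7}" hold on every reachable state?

Allowed set {0,1,2,3,4,5,7}
Reach set: {0,1,2,3,4,5,7}
  0: ✓
  1: ✓
  2: ✓
  3: ✓
  4: ✓
  5: ✓
  7: ✓

Answer: INVARIANT HOLDS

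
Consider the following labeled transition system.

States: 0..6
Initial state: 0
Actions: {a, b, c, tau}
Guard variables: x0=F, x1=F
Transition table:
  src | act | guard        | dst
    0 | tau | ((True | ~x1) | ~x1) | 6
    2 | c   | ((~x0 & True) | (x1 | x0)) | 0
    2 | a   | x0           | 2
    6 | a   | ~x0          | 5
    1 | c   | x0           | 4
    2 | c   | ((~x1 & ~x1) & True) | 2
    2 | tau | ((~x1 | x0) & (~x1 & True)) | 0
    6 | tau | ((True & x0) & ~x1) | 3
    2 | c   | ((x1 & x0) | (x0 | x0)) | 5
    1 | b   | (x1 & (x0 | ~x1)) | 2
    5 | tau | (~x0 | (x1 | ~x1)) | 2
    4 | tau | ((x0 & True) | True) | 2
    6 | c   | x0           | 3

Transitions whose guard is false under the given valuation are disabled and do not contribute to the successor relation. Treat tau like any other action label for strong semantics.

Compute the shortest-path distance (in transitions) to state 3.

Breadth-first toward 3:
  Layer 0: {0}
  Layer 1: {6}
  Layer 2: {5}
  Layer 3: {2}
3 never appears.

Answer: UNREACHABLE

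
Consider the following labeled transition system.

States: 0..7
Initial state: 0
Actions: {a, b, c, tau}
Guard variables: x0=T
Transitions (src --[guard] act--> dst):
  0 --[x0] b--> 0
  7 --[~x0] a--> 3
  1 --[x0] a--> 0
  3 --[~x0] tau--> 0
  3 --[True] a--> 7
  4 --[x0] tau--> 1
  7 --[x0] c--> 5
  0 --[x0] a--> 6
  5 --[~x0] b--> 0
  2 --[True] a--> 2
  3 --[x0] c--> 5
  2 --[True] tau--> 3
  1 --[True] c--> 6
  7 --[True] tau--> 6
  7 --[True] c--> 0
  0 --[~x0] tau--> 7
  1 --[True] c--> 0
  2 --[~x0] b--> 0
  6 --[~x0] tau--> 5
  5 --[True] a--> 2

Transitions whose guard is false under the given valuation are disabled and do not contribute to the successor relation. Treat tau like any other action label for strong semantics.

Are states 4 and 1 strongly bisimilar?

Answer: NOT BISIMILAR

Trace:
Compute ~ classes (split until stable):
  P[0] = {{0,1,2,3,4,5,6,7}}
  P[1] = {{0},{1,3},{2},{4},{5},{6},{7}}
  P[2] = {{0},{1},{2},{3},{4},{5},{6},{7}}
8 equivalence class(es) (converged in 3)
[4]={4}  [1]={1}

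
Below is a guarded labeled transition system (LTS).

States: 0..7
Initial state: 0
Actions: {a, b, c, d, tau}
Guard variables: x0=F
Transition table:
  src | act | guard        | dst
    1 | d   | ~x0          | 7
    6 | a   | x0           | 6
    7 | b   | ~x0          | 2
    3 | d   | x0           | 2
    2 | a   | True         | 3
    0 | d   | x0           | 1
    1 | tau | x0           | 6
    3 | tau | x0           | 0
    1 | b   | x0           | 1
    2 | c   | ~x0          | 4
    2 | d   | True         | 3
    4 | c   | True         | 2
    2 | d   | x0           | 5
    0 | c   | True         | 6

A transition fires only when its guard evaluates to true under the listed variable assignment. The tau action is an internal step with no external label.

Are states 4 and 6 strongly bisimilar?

Answer: NOT BISIMILAR

Analysis:
Bisimulation quotient by refinement:
  P[0] = {{0,1,2,3,4,5,6,7}}
  P[1] = {{0,4},{1},{2},{3,5,6},{7}}
  P[2] = {{0},{1},{2},{3,5,6},{4},{7}}
6 equivalence class(es) (converged in 3)
[4]={4}  [6]={3,5,6}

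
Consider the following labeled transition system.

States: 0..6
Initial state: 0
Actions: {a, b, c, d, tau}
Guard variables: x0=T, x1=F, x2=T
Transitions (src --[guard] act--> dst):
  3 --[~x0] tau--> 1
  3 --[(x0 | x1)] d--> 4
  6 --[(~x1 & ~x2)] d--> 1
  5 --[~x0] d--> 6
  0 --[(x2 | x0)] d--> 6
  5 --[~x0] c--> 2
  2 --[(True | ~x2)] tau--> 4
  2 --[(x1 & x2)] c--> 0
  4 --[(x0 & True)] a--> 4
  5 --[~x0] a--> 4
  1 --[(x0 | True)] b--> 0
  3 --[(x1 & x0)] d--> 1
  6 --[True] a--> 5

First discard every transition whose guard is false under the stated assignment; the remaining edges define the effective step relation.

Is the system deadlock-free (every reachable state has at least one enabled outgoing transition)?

Answer: DEADLOCK at state 5

Trace:
Reach set: {0,5,6}
  0: d→6  [1 exit(s)]
  5: ∅  [deadlock]
  6: a→5  [1 exit(s)]
Path to 5: d·a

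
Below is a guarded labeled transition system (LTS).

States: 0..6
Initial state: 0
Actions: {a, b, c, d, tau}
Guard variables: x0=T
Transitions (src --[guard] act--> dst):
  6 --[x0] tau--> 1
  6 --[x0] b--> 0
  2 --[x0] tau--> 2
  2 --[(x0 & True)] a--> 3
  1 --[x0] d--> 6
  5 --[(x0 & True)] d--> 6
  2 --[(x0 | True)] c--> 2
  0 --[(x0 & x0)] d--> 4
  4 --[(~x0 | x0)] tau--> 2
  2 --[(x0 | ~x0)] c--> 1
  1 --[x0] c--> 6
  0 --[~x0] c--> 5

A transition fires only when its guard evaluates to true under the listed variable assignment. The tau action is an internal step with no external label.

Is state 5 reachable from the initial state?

11 transition(s) survive guard evaluation.
Layer 0: {0}
Layer 1: {4}  total {0,4}
Layer 2: {2}  total {0,2,4}
Layer 3: {1,3}  total {0,1,2,3,4}
Layer 4: {6}  total {0,1,2,3,4,6}
Reachable = {0,1,2,3,4,6}

Answer: UNREACHABLE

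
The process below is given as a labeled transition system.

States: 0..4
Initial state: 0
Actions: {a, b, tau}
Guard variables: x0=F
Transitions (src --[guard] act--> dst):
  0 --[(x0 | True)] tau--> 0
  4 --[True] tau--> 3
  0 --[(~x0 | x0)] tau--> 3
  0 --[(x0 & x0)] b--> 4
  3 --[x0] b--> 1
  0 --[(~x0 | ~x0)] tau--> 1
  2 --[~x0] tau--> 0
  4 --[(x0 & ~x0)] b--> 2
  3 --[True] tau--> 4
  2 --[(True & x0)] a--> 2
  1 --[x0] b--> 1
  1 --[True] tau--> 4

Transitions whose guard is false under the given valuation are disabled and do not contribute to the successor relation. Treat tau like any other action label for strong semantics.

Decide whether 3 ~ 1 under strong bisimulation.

Compute ~ classes (split until stable):
  round 0: {{0,1,2,3,4}}
Fixed point at round 1; 1 class(es).
[3]={0,1,2,3,4}  [1]={0,1,2,3,4}

Answer: BISIMILAR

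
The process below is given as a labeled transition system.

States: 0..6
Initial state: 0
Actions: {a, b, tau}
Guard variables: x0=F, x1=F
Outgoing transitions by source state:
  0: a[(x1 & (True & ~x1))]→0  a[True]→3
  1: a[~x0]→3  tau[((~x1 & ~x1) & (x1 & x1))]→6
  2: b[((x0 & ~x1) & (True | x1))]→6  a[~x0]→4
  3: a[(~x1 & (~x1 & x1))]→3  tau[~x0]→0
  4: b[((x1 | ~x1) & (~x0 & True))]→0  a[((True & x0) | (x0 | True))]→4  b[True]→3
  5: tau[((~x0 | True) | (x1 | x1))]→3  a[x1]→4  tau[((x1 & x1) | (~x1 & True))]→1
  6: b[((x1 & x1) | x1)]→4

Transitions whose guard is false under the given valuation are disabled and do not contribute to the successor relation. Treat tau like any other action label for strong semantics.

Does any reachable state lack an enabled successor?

Reachable = {0,3}
  0: a→3  [deg 1]
  3: tau→0  [deg 1]

Answer: DEADLOCK-FREE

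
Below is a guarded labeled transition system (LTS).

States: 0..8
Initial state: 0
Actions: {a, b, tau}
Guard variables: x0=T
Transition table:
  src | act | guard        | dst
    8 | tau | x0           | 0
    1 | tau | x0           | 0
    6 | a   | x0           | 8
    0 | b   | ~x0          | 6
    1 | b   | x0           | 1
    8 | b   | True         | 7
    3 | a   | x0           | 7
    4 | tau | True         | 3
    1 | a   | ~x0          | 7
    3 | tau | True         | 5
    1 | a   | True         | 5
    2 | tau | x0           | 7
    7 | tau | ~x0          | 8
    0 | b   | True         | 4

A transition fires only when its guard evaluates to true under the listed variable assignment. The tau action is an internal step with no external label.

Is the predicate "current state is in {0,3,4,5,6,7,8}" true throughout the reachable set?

Answer: INVARIANT HOLDS

Working:
Inv-set: {0,3,4,5,6,7,8}
Reach set: {0,3,4,5,7}
  0: ok
  3: ok
  4: ok
  5: ok
  7: ok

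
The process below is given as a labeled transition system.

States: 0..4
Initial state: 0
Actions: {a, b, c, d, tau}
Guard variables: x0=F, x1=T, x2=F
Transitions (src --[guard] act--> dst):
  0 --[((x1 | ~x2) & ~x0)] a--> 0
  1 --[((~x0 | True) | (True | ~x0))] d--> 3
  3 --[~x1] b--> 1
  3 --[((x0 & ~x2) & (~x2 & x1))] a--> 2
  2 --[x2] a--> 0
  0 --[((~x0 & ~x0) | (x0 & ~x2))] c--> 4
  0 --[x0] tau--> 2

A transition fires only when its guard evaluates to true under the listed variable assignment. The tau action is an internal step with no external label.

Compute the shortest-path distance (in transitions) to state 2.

Answer: UNREACHABLE

Working:
Breadth-first toward 2:
  Layer 0: {0}
  Layer 1: {4}
2 never appears.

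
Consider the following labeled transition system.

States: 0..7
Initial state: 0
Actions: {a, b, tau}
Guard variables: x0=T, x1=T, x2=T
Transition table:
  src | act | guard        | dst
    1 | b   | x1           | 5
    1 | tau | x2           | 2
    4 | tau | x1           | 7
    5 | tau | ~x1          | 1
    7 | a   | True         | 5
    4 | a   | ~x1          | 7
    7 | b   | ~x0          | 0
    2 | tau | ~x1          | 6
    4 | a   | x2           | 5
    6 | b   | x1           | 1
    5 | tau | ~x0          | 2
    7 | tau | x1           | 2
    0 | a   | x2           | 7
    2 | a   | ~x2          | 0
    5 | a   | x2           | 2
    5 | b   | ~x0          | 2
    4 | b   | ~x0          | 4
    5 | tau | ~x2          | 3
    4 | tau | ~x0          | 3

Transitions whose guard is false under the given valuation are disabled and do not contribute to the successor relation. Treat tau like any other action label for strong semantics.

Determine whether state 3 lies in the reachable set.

Answer: UNREACHABLE

Working:
Guard filter leaves 9 enabled edge(s).
Layer 0: {0}
Layer 1: {7}  now seen {0,7}
Layer 2: {2,5}  now seen {0,2,5,7}
Reachable = {0,2,5,7}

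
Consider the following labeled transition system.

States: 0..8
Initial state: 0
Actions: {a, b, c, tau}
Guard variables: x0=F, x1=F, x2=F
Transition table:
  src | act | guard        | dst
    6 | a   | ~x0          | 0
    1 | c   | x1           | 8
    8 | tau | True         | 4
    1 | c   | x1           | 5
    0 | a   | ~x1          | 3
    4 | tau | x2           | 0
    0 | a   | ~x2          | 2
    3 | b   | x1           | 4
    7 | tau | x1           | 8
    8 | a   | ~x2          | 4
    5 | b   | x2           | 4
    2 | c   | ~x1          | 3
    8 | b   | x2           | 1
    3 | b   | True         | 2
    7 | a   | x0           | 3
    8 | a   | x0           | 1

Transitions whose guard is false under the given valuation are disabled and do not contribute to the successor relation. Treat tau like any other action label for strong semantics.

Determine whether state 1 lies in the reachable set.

Answer: UNREACHABLE

Analysis:
Guard filter leaves 7 enabled edge(s).
L0 = {0}
L1 = {2,3}  now seen {0,2,3}
Reachable = {0,2,3}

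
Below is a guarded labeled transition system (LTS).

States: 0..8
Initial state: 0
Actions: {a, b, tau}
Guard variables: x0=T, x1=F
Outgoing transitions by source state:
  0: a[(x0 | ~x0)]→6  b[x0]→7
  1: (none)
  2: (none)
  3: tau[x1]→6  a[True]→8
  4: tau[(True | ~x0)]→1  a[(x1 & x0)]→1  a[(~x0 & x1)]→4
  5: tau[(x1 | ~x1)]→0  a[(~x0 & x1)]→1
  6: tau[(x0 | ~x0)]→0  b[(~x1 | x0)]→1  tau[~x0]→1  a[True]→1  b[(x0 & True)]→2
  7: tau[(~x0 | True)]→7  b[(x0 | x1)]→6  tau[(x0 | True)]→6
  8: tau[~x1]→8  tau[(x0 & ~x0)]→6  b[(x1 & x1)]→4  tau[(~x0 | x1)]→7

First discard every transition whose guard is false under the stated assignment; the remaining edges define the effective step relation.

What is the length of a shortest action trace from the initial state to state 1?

Layered search for 1:
  Layer 0: {0}
  Layer 1: {6,7}
  Layer 2: {1,2}
1 enters at depth 2; path a·a

Answer: 2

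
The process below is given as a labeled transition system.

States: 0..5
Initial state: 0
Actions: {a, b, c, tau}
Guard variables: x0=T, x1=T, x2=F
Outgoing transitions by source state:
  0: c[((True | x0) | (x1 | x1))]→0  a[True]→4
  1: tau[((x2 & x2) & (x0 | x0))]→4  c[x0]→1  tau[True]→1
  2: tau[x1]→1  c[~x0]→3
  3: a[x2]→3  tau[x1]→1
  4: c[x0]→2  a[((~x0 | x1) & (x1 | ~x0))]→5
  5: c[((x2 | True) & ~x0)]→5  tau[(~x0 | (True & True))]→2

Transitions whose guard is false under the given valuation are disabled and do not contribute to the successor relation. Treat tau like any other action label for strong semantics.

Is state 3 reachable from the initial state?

Answer: UNREACHABLE

Trace:
After dropping false guards: 9 live edges.
depth 0: {0}
depth 1: {4}  now seen {0,4}
depth 2: {2,5}  now seen {0,2,4,5}
depth 3: {1}  now seen {0,1,2,4,5}
R = {0,1,2,4,5}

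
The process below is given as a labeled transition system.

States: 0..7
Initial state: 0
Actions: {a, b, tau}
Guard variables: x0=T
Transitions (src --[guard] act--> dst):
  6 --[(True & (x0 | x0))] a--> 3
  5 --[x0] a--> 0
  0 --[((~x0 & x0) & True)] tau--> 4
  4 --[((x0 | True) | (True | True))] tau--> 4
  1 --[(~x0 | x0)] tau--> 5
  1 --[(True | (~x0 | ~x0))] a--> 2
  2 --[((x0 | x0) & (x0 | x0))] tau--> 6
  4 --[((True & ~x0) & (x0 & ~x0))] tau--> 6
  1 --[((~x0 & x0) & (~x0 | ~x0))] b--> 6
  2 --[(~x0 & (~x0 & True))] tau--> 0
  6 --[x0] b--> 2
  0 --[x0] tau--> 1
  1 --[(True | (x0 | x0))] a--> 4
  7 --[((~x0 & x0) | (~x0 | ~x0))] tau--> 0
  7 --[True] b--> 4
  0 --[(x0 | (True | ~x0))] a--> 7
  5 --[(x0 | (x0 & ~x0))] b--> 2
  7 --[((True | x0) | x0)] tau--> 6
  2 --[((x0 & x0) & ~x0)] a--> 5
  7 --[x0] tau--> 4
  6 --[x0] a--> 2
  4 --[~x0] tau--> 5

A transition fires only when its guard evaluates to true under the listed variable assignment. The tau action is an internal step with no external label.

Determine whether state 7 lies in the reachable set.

15 transition(s) survive guard evaluation.
Layer 0: {0}
Layer 1: {1,7}  now seen {0,1,7}
Layer 2: {2,4,5,6}  now seen {0,1,2,4,5,6,7}
Layer 3: {3}  now seen {0,1,2,3,4,5,6,7}
R = {0,1,2,3,4,5,6,7}
witness 7: a

Answer: REACHABLE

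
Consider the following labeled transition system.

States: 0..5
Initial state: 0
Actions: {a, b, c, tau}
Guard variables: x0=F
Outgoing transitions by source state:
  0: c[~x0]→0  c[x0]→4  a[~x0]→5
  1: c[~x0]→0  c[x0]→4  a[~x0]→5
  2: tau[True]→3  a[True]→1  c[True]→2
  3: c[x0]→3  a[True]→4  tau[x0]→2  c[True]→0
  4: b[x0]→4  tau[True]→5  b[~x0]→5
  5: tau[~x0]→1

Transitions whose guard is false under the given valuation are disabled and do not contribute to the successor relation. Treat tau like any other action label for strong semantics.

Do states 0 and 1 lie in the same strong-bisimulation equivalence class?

Answer: BISIMILAR

Trace:
Refine partition for ~:
  P[0] = {{0,1,2,3,4,5}}
  P[1] = {{0,1,3},{2},{4},{5}}
  P[2] = {{0,1},{2},{3},{4},{5}}
stable after 3 split(s): 5 block(s)
class of 0: {0,1}; class of 1: {0,1}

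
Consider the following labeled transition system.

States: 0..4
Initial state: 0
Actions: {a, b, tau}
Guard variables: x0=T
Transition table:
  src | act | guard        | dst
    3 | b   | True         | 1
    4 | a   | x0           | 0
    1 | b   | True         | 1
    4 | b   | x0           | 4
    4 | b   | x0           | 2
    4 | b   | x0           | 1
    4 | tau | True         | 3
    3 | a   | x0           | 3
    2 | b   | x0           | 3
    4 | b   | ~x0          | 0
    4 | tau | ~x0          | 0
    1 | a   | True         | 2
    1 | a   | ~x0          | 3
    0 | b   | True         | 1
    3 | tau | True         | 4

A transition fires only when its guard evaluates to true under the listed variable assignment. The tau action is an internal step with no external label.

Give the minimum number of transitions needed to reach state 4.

Layered search for 4:
  L0 = {0}
  L1 = {1}
  L2 = {2}
  L3 = {3}
  L4 = {4}
first hit 4 at d=4 via b·a·b·tau

Answer: 4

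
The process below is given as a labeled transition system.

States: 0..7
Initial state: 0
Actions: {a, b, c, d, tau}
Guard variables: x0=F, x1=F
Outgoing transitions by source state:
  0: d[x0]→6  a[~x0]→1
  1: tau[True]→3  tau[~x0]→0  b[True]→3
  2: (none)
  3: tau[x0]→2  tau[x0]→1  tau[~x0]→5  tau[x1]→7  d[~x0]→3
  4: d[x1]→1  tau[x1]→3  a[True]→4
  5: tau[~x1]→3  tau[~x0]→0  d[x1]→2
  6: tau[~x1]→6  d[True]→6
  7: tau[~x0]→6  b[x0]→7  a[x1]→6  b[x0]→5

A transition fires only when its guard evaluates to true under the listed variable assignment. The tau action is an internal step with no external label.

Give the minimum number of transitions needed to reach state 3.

Answer: 2

Trace:
Breadth-first toward 3:
  Layer 0: {0}
  Layer 1: {1}
  Layer 2: {3}
depth(3)=2, e.g. a·b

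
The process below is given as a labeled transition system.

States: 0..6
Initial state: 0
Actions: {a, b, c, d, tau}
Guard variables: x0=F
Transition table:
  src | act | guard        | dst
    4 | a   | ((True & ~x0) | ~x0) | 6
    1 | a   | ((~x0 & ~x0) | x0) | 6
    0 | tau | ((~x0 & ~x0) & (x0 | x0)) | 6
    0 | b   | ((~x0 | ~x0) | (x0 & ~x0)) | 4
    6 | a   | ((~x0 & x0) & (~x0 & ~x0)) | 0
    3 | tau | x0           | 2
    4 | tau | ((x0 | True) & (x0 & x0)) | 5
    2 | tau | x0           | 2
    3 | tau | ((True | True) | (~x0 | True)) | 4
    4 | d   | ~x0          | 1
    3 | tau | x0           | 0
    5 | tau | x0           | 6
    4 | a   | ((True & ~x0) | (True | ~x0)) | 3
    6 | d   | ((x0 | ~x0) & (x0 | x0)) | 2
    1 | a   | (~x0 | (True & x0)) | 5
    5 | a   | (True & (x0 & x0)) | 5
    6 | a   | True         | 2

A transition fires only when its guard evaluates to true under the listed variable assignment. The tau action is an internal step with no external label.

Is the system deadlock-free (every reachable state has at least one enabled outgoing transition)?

Answer: DEADLOCK at state 2

Analysis:
Reach set: {0,1,2,3,4,5,6}
  0: b→4  [1 exit(s)]
  1: a→5  a→6  [2 exit(s)]
  2: ∅  [STUCK]
  3: tau→4  [1 exit(s)]
  4: a→3  a→6  d→1  [3 exit(s)]
  5: ∅  [STUCK]
  6: a→2  [1 exit(s)]
witness 2: b·a·a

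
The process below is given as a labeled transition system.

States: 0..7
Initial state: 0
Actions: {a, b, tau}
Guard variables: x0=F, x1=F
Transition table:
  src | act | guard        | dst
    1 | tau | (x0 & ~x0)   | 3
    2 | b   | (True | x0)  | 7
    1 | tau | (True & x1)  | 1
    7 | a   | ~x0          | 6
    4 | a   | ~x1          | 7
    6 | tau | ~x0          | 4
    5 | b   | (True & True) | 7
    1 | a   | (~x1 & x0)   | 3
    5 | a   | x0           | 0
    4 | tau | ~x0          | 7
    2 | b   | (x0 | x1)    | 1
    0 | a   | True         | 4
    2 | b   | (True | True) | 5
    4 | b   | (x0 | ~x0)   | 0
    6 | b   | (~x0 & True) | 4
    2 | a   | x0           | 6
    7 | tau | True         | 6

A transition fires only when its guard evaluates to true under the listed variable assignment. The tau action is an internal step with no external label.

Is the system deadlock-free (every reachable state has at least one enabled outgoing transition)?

Answer: DEADLOCK-FREE

Trace:
Reach set: {0,4,6,7}
  0: a→4  [deg 1]
  4: a→7  b→0  tau→7  [deg 3]
  6: b→4  tau→4  [deg 2]
  7: a→6  tau→6  [deg 2]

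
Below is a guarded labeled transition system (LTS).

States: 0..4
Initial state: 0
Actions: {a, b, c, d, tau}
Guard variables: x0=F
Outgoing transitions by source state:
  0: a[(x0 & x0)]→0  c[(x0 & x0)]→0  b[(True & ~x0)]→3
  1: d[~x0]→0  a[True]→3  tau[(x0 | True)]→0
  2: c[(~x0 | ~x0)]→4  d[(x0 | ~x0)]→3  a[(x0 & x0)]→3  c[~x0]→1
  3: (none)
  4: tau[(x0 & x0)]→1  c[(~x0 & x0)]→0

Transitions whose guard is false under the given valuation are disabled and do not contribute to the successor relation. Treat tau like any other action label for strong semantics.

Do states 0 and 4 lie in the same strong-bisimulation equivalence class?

Compute ~ classes (split until stable):
  P[0] = {{0,1,2,3,4}}
  P[1] = {{0},{1},{2},{3,4}}
stable after 2 split(s): 4 block(s)
[0]={0}  [4]={3,4}

Answer: NOT BISIMILAR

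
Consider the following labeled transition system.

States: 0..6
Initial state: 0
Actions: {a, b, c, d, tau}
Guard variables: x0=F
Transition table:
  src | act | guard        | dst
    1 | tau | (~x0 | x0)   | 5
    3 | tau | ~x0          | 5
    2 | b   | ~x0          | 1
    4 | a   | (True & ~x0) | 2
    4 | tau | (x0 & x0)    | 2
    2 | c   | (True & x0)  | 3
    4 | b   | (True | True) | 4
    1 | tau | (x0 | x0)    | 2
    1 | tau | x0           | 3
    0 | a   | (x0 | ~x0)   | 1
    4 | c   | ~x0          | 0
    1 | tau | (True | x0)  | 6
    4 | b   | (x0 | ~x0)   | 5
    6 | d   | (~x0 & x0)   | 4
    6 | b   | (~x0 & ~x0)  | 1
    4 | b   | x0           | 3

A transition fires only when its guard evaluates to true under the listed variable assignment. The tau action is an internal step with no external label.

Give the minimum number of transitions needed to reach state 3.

Layered search for 3:
  Layer 0: {0}
  Layer 1: {1}
  Layer 2: {5,6}
3 never appears.

Answer: UNREACHABLE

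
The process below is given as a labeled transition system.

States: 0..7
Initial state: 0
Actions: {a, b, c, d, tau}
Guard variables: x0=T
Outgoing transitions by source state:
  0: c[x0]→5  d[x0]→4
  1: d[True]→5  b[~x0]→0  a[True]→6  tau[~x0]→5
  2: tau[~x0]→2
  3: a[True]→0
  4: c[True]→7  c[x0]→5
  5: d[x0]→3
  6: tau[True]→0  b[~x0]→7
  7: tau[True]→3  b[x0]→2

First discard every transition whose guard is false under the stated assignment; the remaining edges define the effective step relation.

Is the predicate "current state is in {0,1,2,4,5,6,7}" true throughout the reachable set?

Answer: INVARIANT VIOLATED at state 3

Trace:
Safe = {0,1,2,4,5,6,7}
Reachable = {0,2,3,4,5,7}
  0: ✓
  2: ✓
  3: outside
  4: ✓
  5: ✓
  7: ✓
witness against invariant: c·d → 3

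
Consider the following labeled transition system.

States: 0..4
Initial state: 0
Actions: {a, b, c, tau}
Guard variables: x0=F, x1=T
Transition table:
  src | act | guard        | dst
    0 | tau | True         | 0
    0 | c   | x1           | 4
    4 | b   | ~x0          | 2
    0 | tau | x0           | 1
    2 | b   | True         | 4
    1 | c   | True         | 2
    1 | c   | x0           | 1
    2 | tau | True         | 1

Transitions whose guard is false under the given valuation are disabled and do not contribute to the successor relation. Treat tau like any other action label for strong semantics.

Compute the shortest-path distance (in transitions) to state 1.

Answer: 3

Analysis:
Layered search for 1:
  L0 = {0}
  L1 = {4}
  L2 = {2}
  L3 = {1}
first hit 1 at d=3 via c·b·tau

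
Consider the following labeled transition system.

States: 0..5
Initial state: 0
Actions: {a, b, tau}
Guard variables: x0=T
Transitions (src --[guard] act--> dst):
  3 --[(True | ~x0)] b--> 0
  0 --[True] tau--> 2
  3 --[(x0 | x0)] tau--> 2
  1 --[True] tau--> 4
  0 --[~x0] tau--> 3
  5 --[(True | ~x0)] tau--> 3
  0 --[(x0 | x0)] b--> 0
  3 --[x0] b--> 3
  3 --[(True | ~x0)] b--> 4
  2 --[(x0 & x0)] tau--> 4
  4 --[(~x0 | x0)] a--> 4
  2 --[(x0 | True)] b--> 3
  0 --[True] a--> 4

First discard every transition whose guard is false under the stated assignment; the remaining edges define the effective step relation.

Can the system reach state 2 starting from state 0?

12 transition(s) survive guard evaluation.
L0 = {0}
L1 = {2,4}  cumulative {0,2,4}
L2 = {3}  cumulative {0,2,3,4}
Reachable = {0,2,3,4}
trace reaching 2: tau

Answer: REACHABLE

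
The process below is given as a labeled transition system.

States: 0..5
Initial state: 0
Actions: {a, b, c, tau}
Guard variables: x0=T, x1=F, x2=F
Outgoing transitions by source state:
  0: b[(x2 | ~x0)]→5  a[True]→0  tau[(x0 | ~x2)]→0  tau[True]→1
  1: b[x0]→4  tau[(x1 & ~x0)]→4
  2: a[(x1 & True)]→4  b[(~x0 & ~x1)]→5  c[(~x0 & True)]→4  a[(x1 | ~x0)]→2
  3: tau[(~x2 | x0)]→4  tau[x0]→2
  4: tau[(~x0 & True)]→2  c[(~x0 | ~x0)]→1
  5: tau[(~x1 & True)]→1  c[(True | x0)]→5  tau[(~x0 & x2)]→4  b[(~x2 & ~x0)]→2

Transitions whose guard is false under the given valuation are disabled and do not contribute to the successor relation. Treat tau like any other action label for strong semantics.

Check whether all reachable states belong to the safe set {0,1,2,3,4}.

Answer: INVARIANT HOLDS

Trace:
Safe = {0,1,2,3,4}
R = {0,1,4}
  0: ok
  1: ok
  4: ok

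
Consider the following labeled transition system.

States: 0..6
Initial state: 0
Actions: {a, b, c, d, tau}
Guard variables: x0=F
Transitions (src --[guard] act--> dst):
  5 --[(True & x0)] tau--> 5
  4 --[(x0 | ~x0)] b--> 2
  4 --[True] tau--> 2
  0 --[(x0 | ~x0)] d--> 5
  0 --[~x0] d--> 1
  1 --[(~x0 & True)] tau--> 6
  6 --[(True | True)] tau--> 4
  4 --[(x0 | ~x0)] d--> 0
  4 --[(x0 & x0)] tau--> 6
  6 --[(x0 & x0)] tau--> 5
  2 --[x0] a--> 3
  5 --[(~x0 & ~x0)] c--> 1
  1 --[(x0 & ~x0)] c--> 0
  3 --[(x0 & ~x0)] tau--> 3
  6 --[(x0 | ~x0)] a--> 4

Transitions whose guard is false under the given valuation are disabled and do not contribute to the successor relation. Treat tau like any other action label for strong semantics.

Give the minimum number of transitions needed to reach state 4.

BFS to 4:
  L0 = {0}
  L1 = {1,5}
  L2 = {6}
  L3 = {4}
depth(4)=3, e.g. d·tau·a

Answer: 3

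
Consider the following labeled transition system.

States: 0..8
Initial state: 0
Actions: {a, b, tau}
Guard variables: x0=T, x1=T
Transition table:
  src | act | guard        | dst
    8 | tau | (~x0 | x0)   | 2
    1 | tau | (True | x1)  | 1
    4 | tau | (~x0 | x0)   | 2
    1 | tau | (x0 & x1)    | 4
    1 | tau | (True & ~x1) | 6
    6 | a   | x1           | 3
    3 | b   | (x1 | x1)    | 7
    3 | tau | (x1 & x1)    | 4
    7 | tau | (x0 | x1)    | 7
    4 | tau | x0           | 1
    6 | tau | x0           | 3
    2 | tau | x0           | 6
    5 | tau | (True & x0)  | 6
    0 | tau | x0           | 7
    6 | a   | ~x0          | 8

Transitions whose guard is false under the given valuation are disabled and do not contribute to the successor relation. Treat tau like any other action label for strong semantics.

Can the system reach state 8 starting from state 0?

Answer: UNREACHABLE

Analysis:
13 transition(s) survive guard evaluation.
Layer 0: {0}
Layer 1: {7}  cumulative {0,7}
R = {0,7}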